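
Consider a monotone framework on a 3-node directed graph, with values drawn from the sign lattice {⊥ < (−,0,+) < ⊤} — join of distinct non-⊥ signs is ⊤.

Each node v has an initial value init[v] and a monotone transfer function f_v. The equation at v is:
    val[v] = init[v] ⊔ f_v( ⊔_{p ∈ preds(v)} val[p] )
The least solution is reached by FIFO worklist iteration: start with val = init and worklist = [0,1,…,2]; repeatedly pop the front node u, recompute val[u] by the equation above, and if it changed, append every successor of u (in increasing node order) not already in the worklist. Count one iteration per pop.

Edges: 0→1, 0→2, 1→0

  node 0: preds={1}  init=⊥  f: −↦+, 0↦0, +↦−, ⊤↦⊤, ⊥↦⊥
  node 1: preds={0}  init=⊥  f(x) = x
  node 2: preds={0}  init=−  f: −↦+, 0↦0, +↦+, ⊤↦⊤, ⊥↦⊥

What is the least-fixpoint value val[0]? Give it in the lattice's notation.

Trace (3 dequeues):
  [1] u=0 | in ⊥ | out ⊥ | ==
  [2] u=1 | in ⊥ | out ⊥ | ==
  [3] u=2 | in ⊥ | out − | ==

Converged values:
  [0] ⊥
  [1] ⊥
  [2] −

⊥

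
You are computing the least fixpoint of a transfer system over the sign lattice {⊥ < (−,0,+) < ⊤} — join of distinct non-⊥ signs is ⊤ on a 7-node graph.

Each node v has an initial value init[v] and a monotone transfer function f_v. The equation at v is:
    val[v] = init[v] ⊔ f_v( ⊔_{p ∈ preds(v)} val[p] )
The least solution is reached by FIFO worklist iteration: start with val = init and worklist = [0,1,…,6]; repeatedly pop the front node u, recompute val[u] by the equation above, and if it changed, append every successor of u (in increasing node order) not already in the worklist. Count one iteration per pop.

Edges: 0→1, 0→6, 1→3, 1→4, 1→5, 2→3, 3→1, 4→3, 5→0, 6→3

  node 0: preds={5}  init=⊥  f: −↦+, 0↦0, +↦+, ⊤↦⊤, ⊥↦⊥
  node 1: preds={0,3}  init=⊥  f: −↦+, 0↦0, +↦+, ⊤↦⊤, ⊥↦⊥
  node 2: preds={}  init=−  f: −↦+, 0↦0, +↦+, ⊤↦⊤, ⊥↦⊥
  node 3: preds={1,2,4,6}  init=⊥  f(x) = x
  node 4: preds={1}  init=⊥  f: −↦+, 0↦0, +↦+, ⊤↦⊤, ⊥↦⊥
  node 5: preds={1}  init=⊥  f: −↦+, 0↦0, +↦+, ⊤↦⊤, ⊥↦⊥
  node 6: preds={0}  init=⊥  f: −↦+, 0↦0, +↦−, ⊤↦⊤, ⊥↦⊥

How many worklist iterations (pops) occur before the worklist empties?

23

Iteration log — 23 steps:
  step 1. node 0  ⊔preds=⊥  new=⊥  stable
  step 2. node 1  ⊔preds=⊥  new=⊥  stable
  step 3. node 2  ⊔preds=⊥  new=−  stable
  step 4. node 3  ⊔preds=−  new=−  old=⊥  +wl: 1
  step 5. node 4  ⊔preds=⊥  new=⊥  stable
  step 6. node 5  ⊔preds=⊥  new=⊥  stable
  step 7. node 6  ⊔preds=⊥  new=⊥  stable
  step 8. node 1  ⊔preds=−  new=+  old=⊥  +wl: 3,4,5
  step 9. node 3  ⊔preds=⊤  new=⊤  old=−  +wl: 1
  step 10. node 4  ⊔preds=+  new=+  old=⊥  +wl: 3
  step 11. node 5  ⊔preds=+  new=+  old=⊥  +wl: 0
  step 12. node 1  ⊔preds=⊤  new=⊤  old=+  +wl: 4,5
  step 13. node 3  ⊔preds=⊤  new=⊤  stable
  step 14. node 0  ⊔preds=+  new=+  old=⊥  +wl: 1,6
  step 15. node 4  ⊔preds=⊤  new=⊤  old=+  +wl: 3
  step 16. node 5  ⊔preds=⊤  new=⊤  old=+  +wl: 0
  step 17. node 1  ⊔preds=⊤  new=⊤  stable
  step 18. node 6  ⊔preds=+  new=−  old=⊥  +wl: 
  step 19. node 3  ⊔preds=⊤  new=⊤  stable
  step 20. node 0  ⊔preds=⊤  new=⊤  old=+  +wl: 1,6
  step 21. node 1  ⊔preds=⊤  new=⊤  stable
  step 22. node 6  ⊔preds=⊤  new=⊤  old=−  +wl: 3
  step 23. node 3  ⊔preds=⊤  new=⊤  stable

Least fixpoint reached:
  node 0: ⊤
  node 1: ⊤
  node 2: −
  node 3: ⊤
  node 4: ⊤
  node 5: ⊤
  node 6: ⊤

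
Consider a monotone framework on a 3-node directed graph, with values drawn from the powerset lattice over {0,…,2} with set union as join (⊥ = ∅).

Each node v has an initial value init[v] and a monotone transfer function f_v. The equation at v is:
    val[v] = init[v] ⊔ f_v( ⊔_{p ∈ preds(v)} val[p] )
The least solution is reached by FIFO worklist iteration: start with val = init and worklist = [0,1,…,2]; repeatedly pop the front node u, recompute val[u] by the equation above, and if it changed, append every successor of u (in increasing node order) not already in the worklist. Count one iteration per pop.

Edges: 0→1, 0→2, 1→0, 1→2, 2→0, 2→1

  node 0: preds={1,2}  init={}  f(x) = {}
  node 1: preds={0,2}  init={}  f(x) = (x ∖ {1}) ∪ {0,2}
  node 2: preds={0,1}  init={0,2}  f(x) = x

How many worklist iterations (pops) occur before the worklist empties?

4

Iteration log — 4 steps:
  step 1. node 0  ⊔preds={0,2}  new={}  stable
  step 2. node 1  ⊔preds={0,2}  new={0,2}  old={}  +wl: 0
  step 3. node 2  ⊔preds={0,2}  new={0,2}  stable
  step 4. node 0  ⊔preds={0,2}  new={}  stable

Least fixpoint reached:
  node 0: {}
  node 1: {0,2}
  node 2: {0,2}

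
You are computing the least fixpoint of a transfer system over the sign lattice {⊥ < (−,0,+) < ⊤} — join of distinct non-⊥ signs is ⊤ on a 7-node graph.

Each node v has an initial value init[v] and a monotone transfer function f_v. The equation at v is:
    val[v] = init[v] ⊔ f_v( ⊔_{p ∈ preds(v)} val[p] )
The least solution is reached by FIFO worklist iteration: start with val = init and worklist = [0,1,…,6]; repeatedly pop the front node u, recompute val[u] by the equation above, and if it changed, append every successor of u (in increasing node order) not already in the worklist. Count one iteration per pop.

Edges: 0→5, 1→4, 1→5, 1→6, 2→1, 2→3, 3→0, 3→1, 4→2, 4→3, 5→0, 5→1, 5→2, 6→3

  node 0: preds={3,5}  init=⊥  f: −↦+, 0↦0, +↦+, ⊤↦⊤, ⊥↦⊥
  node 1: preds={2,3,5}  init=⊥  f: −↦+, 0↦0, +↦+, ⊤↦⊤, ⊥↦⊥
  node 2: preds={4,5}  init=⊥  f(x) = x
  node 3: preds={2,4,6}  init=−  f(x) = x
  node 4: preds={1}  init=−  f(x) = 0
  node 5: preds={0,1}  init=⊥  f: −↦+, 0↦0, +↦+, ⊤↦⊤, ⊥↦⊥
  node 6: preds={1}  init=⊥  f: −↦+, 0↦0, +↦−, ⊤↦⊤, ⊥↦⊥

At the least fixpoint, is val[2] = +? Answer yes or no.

Trace (18 dequeues):
  [1] u=0 | in − | out + | prev ⊥ | push {}
  [2] u=1 | in − | out + | prev ⊥ | push {}
  [3] u=2 | in − | out − | prev ⊥ | push {1}
  [4] u=3 | in − | out − | ==
  [5] u=4 | in + | out ⊤ | prev − | push {2,3}
  [6] u=5 | in + | out + | prev ⊥ | push {0}
  [7] u=6 | in + | out − | prev ⊥ | push {}
  [8] u=1 | in ⊤ | out ⊤ | prev + | push {4,5,6}
  [9] u=2 | in ⊤ | out ⊤ | prev − | push {1}
  [10] u=3 | in ⊤ | out ⊤ | prev − | push {}
  [11] u=0 | in ⊤ | out ⊤ | prev + | push {}
  [12] u=4 | in ⊤ | out ⊤ | ==
  [13] u=5 | in ⊤ | out ⊤ | prev + | push {0,2}
  [14] u=6 | in ⊤ | out ⊤ | prev − | push {3}
  [15] u=1 | in ⊤ | out ⊤ | ==
  [16] u=0 | in ⊤ | out ⊤ | ==
  [17] u=2 | in ⊤ | out ⊤ | ==
  [18] u=3 | in ⊤ | out ⊤ | ==

Converged values:
  [0] ⊤
  [1] ⊤
  [2] ⊤
  [3] ⊤
  [4] ⊤
  [5] ⊤
  [6] ⊤

no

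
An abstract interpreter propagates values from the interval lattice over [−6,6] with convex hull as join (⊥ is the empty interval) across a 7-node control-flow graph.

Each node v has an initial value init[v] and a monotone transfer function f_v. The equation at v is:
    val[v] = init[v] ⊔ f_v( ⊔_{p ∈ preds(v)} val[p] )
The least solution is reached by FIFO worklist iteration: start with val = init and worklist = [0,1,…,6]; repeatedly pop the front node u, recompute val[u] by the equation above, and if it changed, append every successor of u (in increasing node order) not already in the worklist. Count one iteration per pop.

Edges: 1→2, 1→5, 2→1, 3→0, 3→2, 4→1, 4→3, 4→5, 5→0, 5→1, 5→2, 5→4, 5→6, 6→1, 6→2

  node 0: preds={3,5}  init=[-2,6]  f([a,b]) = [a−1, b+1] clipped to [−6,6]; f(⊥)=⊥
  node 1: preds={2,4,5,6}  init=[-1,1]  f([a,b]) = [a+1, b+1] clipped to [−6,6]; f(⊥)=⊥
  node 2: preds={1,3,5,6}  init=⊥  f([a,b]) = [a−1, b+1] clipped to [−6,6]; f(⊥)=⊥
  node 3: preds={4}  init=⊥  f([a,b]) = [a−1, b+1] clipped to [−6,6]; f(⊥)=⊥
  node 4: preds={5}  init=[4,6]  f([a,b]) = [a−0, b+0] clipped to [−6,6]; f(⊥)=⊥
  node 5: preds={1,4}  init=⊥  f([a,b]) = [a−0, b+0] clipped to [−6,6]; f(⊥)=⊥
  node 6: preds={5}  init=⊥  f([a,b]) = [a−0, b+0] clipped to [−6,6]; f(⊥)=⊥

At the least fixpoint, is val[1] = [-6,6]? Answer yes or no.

Iteration log — 68 steps:
  step 1. node 0  ⊔preds=⊥  new=[-2,6]  stable
  step 2. node 1  ⊔preds=[4,6]  new=[-1,6]  old=[-1,1]  +wl: 
  step 3. node 2  ⊔preds=[-1,6]  new=[-2,6]  old=⊥  +wl: 1
  step 4. node 3  ⊔preds=[4,6]  new=[3,6]  old=⊥  +wl: 0,2
  step 5. node 4  ⊔preds=⊥  new=[4,6]  stable
  step 6. node 5  ⊔preds=[-1,6]  new=[-1,6]  old=⊥  +wl: 4
  step 7. node 6  ⊔preds=[-1,6]  new=[-1,6]  old=⊥  +wl: 
  step 8. node 1  ⊔preds=[-2,6]  new=[-1,6]  stable
  step 9. node 0  ⊔preds=[-1,6]  new=[-2,6]  stable
  step 10. node 2  ⊔preds=[-1,6]  new=[-2,6]  stable
  step 11. node 4  ⊔preds=[-1,6]  new=[-1,6]  old=[4,6]  +wl: 1,3,5
  step 12. node 1  ⊔preds=[-2,6]  new=[-1,6]  stable
  step 13. node 3  ⊔preds=[-1,6]  new=[-2,6]  old=[3,6]  +wl: 0,2
  step 14. node 5  ⊔preds=[-1,6]  new=[-1,6]  stable
  step 15. node 0  ⊔preds=[-2,6]  new=[-3,6]  old=[-2,6]  +wl: 
  step 16. node 2  ⊔preds=[-2,6]  new=[-3,6]  old=[-2,6]  +wl: 1
  step 17. node 1  ⊔preds=[-3,6]  new=[-2,6]  old=[-1,6]  +wl: 2,5
  step 18. node 2  ⊔preds=[-2,6]  new=[-3,6]  stable
  step 19. node 5  ⊔preds=[-2,6]  new=[-2,6]  old=[-1,6]  +wl: 0,1,2,4,6
  step 20. node 0  ⊔preds=[-2,6]  new=[-3,6]  stable
  step 21. node 1  ⊔preds=[-3,6]  new=[-2,6]  stable
  step 22. node 2  ⊔preds=[-2,6]  new=[-3,6]  stable
  step 23. node 4  ⊔preds=[-2,6]  new=[-2,6]  old=[-1,6]  +wl: 1,3,5
  step 24. node 6  ⊔preds=[-2,6]  new=[-2,6]  old=[-1,6]  +wl: 2
  step 25. node 1  ⊔preds=[-3,6]  new=[-2,6]  stable
  step 26. node 3  ⊔preds=[-2,6]  new=[-3,6]  old=[-2,6]  +wl: 0
  step 27. node 5  ⊔preds=[-2,6]  new=[-2,6]  stable
  step 28. node 2  ⊔preds=[-3,6]  new=[-4,6]  old=[-3,6]  +wl: 1
  step 29. node 0  ⊔preds=[-3,6]  new=[-4,6]  old=[-3,6]  +wl: 
  step 30. node 1  ⊔preds=[-4,6]  new=[-3,6]  old=[-2,6]  +wl: 2,5
  step 31. node 2  ⊔preds=[-3,6]  new=[-4,6]  stable
  step 32. node 5  ⊔preds=[-3,6]  new=[-3,6]  old=[-2,6]  +wl: 0,1,2,4,6
  step 33. node 0  ⊔preds=[-3,6]  new=[-4,6]  stable
  step 34. node 1  ⊔preds=[-4,6]  new=[-3,6]  stable
  step 35. node 2  ⊔preds=[-3,6]  new=[-4,6]  stable
  step 36. node 4  ⊔preds=[-3,6]  new=[-3,6]  old=[-2,6]  +wl: 1,3,5
  step 37. node 6  ⊔preds=[-3,6]  new=[-3,6]  old=[-2,6]  +wl: 2
  step 38. node 1  ⊔preds=[-4,6]  new=[-3,6]  stable
  step 39. node 3  ⊔preds=[-3,6]  new=[-4,6]  old=[-3,6]  +wl: 0
  step 40. node 5  ⊔preds=[-3,6]  new=[-3,6]  stable
  step 41. node 2  ⊔preds=[-4,6]  new=[-5,6]  old=[-4,6]  +wl: 1
  step 42. node 0  ⊔preds=[-4,6]  new=[-5,6]  old=[-4,6]  +wl: 
  step 43. node 1  ⊔preds=[-5,6]  new=[-4,6]  old=[-3,6]  +wl: 2,5
  step 44. node 2  ⊔preds=[-4,6]  new=[-5,6]  stable
  step 45. node 5  ⊔preds=[-4,6]  new=[-4,6]  old=[-3,6]  +wl: 0,1,2,4,6
  step 46. node 0  ⊔preds=[-4,6]  new=[-5,6]  stable
  step 47. node 1  ⊔preds=[-5,6]  new=[-4,6]  stable
  step 48. node 2  ⊔preds=[-4,6]  new=[-5,6]  stable
  step 49. node 4  ⊔preds=[-4,6]  new=[-4,6]  old=[-3,6]  +wl: 1,3,5
  step 50. node 6  ⊔preds=[-4,6]  new=[-4,6]  old=[-3,6]  +wl: 2
  step 51. node 1  ⊔preds=[-5,6]  new=[-4,6]  stable
  step 52. node 3  ⊔preds=[-4,6]  new=[-5,6]  old=[-4,6]  +wl: 0
  step 53. node 5  ⊔preds=[-4,6]  new=[-4,6]  stable
  step 54. node 2  ⊔preds=[-5,6]  new=[-6,6]  old=[-5,6]  +wl: 1
  step 55. node 0  ⊔preds=[-5,6]  new=[-6,6]  old=[-5,6]  +wl: 
  step 56. node 1  ⊔preds=[-6,6]  new=[-5,6]  old=[-4,6]  +wl: 2,5
  step 57. node 2  ⊔preds=[-5,6]  new=[-6,6]  stable
  step 58. node 5  ⊔preds=[-5,6]  new=[-5,6]  old=[-4,6]  +wl: 0,1,2,4,6
  step 59. node 0  ⊔preds=[-5,6]  new=[-6,6]  stable
  step 60. node 1  ⊔preds=[-6,6]  new=[-5,6]  stable
  step 61. node 2  ⊔preds=[-5,6]  new=[-6,6]  stable
  step 62. node 4  ⊔preds=[-5,6]  new=[-5,6]  old=[-4,6]  +wl: 1,3,5
  step 63. node 6  ⊔preds=[-5,6]  new=[-5,6]  old=[-4,6]  +wl: 2
  step 64. node 1  ⊔preds=[-6,6]  new=[-5,6]  stable
  step 65. node 3  ⊔preds=[-5,6]  new=[-6,6]  old=[-5,6]  +wl: 0
  step 66. node 5  ⊔preds=[-5,6]  new=[-5,6]  stable
  step 67. node 2  ⊔preds=[-6,6]  new=[-6,6]  stable
  step 68. node 0  ⊔preds=[-6,6]  new=[-6,6]  stable

Least fixpoint reached:
  node 0: [-6,6]
  node 1: [-5,6]
  node 2: [-6,6]
  node 3: [-6,6]
  node 4: [-5,6]
  node 5: [-5,6]
  node 6: [-5,6]

no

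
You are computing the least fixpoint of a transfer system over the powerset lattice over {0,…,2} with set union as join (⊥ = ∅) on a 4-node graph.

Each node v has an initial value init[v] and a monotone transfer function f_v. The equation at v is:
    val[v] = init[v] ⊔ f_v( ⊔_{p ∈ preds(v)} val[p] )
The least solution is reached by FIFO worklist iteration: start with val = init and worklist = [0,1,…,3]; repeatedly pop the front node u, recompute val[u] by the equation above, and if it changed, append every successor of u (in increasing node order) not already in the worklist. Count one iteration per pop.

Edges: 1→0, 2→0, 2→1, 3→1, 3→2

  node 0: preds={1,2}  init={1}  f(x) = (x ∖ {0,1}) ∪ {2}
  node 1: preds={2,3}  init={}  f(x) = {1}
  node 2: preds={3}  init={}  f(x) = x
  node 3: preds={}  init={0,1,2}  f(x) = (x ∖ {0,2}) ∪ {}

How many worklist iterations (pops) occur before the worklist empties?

6

Iteration log — 6 steps:
  step 1. node 0  ⊔preds={}  new={1,2}  old={1}  +wl: 
  step 2. node 1  ⊔preds={0,1,2}  new={1}  old={}  +wl: 0
  step 3. node 2  ⊔preds={0,1,2}  new={0,1,2}  old={}  +wl: 1
  step 4. node 3  ⊔preds={}  new={0,1,2}  stable
  step 5. node 0  ⊔preds={0,1,2}  new={1,2}  stable
  step 6. node 1  ⊔preds={0,1,2}  new={1}  stable

Least fixpoint reached:
  node 0: {1,2}
  node 1: {1}
  node 2: {0,1,2}
  node 3: {0,1,2}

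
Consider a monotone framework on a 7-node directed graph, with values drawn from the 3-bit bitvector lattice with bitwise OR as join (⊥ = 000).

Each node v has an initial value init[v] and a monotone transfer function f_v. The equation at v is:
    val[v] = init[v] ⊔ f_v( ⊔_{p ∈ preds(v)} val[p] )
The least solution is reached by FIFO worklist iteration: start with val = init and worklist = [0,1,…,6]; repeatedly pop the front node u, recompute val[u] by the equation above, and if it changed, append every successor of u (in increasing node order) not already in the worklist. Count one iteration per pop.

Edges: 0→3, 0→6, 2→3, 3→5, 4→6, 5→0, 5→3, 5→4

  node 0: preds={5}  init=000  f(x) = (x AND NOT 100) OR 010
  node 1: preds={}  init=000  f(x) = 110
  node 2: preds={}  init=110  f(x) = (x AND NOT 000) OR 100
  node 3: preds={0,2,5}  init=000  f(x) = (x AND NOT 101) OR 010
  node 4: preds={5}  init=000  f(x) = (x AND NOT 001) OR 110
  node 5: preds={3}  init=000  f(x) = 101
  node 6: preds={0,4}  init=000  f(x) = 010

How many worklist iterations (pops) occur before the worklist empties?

11

Iteration log — 11 steps:
  step 1. node 0  ⊔preds=000  new=010  old=000  +wl: 
  step 2. node 1  ⊔preds=000  new=110  old=000  +wl: 
  step 3. node 2  ⊔preds=000  new=110  stable
  step 4. node 3  ⊔preds=110  new=010  old=000  +wl: 
  step 5. node 4  ⊔preds=000  new=110  old=000  +wl: 
  step 6. node 5  ⊔preds=010  new=101  old=000  +wl: 0,3,4
  step 7. node 6  ⊔preds=110  new=010  old=000  +wl: 
  step 8. node 0  ⊔preds=101  new=011  old=010  +wl: 6
  step 9. node 3  ⊔preds=111  new=010  stable
  step 10. node 4  ⊔preds=101  new=110  stable
  step 11. node 6  ⊔preds=111  new=010  stable

Least fixpoint reached:
  node 0: 011
  node 1: 110
  node 2: 110
  node 3: 010
  node 4: 110
  node 5: 101
  node 6: 010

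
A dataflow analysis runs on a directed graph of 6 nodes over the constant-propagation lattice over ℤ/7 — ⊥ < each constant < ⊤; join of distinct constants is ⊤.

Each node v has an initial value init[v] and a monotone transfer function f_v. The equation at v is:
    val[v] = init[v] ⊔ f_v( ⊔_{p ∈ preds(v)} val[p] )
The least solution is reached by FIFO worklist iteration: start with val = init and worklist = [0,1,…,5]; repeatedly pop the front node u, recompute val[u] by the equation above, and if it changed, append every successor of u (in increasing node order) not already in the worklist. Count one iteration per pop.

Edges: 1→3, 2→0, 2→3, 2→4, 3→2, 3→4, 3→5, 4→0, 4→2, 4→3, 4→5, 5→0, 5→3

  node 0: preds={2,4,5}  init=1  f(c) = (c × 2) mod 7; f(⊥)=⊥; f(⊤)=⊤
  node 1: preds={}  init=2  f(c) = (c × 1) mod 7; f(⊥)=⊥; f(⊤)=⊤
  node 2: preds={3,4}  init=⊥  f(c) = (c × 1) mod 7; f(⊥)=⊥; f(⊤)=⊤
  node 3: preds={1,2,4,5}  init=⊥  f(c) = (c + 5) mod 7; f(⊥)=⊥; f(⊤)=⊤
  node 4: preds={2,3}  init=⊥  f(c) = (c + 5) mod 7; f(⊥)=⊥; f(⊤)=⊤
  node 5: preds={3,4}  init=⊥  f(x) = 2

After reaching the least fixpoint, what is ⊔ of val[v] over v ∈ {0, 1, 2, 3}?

⊤

Iteration log — 14 steps:
  step 1. node 0  ⊔preds=⊥  new=1  stable
  step 2. node 1  ⊔preds=⊥  new=2  stable
  step 3. node 2  ⊔preds=⊥  new=⊥  stable
  step 4. node 3  ⊔preds=2  new=0  old=⊥  +wl: 2
  step 5. node 4  ⊔preds=0  new=5  old=⊥  +wl: 0,3
  step 6. node 5  ⊔preds=⊤  new=2  old=⊥  +wl: 
  step 7. node 2  ⊔preds=⊤  new=⊤  old=⊥  +wl: 4
  step 8. node 0  ⊔preds=⊤  new=⊤  old=1  +wl: 
  step 9. node 3  ⊔preds=⊤  new=⊤  old=0  +wl: 2,5
  step 10. node 4  ⊔preds=⊤  new=⊤  old=5  +wl: 0,3
  step 11. node 2  ⊔preds=⊤  new=⊤  stable
  step 12. node 5  ⊔preds=⊤  new=2  stable
  step 13. node 0  ⊔preds=⊤  new=⊤  stable
  step 14. node 3  ⊔preds=⊤  new=⊤  stable

Least fixpoint reached:
  node 0: ⊤
  node 1: 2
  node 2: ⊤
  node 3: ⊤
  node 4: ⊤
  node 5: 2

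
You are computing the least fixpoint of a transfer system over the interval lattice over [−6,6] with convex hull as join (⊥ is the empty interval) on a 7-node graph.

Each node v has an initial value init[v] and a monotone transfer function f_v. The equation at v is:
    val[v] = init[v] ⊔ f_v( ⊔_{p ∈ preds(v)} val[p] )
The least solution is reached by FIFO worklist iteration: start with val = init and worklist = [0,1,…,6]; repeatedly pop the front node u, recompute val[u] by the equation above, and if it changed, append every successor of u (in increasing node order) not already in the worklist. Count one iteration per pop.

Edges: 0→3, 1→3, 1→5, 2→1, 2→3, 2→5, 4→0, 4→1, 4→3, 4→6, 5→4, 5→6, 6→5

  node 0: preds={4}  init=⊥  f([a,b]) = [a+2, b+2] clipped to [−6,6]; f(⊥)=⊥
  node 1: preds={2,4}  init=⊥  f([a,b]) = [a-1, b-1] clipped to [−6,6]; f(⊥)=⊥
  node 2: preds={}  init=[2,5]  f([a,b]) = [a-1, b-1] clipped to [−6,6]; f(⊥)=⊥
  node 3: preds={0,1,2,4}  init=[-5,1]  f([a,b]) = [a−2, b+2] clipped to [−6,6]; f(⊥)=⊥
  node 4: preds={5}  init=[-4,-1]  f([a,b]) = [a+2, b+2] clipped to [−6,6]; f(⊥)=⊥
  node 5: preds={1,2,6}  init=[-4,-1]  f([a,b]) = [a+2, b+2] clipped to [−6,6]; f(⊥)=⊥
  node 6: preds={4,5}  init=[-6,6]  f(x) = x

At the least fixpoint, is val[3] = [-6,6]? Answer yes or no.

yes

Trace (16 dequeues):
  [1] u=0 | in [-4,-1] | out [-2,1] | prev ⊥ | push {}
  [2] u=1 | in [-4,5] | out [-5,4] | prev ⊥ | push {}
  [3] u=2 | in ⊥ | out [2,5] | ==
  [4] u=3 | in [-5,5] | out [-6,6] | prev [-5,1] | push {}
  [5] u=4 | in [-4,-1] | out [-4,1] | prev [-4,-1] | push {0,1,3}
  [6] u=5 | in [-6,6] | out [-4,6] | prev [-4,-1] | push {4}
  [7] u=6 | in [-4,6] | out [-6,6] | ==
  [8] u=0 | in [-4,1] | out [-2,3] | prev [-2,1] | push {}
  [9] u=1 | in [-4,5] | out [-5,4] | ==
  [10] u=3 | in [-5,5] | out [-6,6] | ==
  [11] u=4 | in [-4,6] | out [-4,6] | prev [-4,1] | push {0,1,3,6}
  [12] u=0 | in [-4,6] | out [-2,6] | prev [-2,3] | push {}
  [13] u=1 | in [-4,6] | out [-5,5] | prev [-5,4] | push {5}
  [14] u=3 | in [-5,6] | out [-6,6] | ==
  [15] u=6 | in [-4,6] | out [-6,6] | ==
  [16] u=5 | in [-6,6] | out [-4,6] | ==

Converged values:
  [0] [-2,6]
  [1] [-5,5]
  [2] [2,5]
  [3] [-6,6]
  [4] [-4,6]
  [5] [-4,6]
  [6] [-6,6]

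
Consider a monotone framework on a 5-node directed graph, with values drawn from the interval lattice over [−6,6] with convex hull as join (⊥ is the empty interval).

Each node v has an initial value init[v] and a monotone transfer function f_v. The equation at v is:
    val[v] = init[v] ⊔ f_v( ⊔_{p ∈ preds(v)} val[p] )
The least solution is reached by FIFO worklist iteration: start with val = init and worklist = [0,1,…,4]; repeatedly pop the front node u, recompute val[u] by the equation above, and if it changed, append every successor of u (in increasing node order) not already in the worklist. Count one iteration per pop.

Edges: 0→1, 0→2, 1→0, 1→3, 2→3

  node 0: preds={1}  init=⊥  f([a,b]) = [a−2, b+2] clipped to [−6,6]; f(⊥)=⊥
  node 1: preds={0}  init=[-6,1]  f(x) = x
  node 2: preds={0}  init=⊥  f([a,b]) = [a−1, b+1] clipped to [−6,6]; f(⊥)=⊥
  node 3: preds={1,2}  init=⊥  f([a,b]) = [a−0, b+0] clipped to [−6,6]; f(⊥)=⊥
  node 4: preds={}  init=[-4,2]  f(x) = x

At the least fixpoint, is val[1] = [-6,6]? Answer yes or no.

yes

Iteration log — 14 steps:
  step 1. node 0  ⊔preds=[-6,1]  new=[-6,3]  old=⊥  +wl: 
  step 2. node 1  ⊔preds=[-6,3]  new=[-6,3]  old=[-6,1]  +wl: 0
  step 3. node 2  ⊔preds=[-6,3]  new=[-6,4]  old=⊥  +wl: 
  step 4. node 3  ⊔preds=[-6,4]  new=[-6,4]  old=⊥  +wl: 
  step 5. node 4  ⊔preds=⊥  new=[-4,2]  stable
  step 6. node 0  ⊔preds=[-6,3]  new=[-6,5]  old=[-6,3]  +wl: 1,2
  step 7. node 1  ⊔preds=[-6,5]  new=[-6,5]  old=[-6,3]  +wl: 0,3
  step 8. node 2  ⊔preds=[-6,5]  new=[-6,6]  old=[-6,4]  +wl: 
  step 9. node 0  ⊔preds=[-6,5]  new=[-6,6]  old=[-6,5]  +wl: 1,2
  step 10. node 3  ⊔preds=[-6,6]  new=[-6,6]  old=[-6,4]  +wl: 
  step 11. node 1  ⊔preds=[-6,6]  new=[-6,6]  old=[-6,5]  +wl: 0,3
  step 12. node 2  ⊔preds=[-6,6]  new=[-6,6]  stable
  step 13. node 0  ⊔preds=[-6,6]  new=[-6,6]  stable
  step 14. node 3  ⊔preds=[-6,6]  new=[-6,6]  stable

Least fixpoint reached:
  node 0: [-6,6]
  node 1: [-6,6]
  node 2: [-6,6]
  node 3: [-6,6]
  node 4: [-4,2]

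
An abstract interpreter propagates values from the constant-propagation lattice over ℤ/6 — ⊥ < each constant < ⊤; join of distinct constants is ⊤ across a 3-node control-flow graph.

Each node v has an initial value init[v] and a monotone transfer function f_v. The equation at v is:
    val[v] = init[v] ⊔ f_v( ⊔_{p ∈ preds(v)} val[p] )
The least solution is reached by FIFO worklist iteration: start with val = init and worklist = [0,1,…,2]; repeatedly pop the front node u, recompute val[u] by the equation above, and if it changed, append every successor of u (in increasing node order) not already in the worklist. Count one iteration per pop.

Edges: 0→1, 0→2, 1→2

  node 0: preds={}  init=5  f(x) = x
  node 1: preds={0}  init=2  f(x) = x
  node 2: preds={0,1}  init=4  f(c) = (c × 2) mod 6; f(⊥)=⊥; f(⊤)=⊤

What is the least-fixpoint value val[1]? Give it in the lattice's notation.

⊤

Iteration log — 3 steps:
  step 1. node 0  ⊔preds=⊥  new=5  stable
  step 2. node 1  ⊔preds=5  new=⊤  old=2  +wl: 
  step 3. node 2  ⊔preds=⊤  new=⊤  old=4  +wl: 

Least fixpoint reached:
  node 0: 5
  node 1: ⊤
  node 2: ⊤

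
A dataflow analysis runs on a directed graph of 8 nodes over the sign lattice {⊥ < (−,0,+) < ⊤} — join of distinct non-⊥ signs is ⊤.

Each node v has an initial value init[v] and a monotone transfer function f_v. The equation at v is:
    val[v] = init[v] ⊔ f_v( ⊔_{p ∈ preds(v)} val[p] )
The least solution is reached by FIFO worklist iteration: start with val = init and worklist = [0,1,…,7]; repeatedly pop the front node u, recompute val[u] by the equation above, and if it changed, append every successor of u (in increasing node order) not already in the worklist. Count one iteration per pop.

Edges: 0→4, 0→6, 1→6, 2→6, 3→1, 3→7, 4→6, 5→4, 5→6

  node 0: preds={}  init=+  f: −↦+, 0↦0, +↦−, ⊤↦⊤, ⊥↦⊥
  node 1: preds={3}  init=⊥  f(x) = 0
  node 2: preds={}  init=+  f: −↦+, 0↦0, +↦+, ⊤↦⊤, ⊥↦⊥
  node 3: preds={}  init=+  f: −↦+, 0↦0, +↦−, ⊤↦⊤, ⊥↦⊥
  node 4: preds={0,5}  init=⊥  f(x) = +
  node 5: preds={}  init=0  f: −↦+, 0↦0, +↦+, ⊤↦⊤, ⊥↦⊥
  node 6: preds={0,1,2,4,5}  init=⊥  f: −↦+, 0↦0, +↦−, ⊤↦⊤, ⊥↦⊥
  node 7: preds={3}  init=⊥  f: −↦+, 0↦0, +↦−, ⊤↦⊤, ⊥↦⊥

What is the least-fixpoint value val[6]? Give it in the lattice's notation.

Trace (8 dequeues):
  [1] u=0 | in ⊥ | out + | ==
  [2] u=1 | in + | out 0 | prev ⊥ | push {}
  [3] u=2 | in ⊥ | out + | ==
  [4] u=3 | in ⊥ | out + | ==
  [5] u=4 | in ⊤ | out + | prev ⊥ | push {}
  [6] u=5 | in ⊥ | out 0 | ==
  [7] u=6 | in ⊤ | out ⊤ | prev ⊥ | push {}
  [8] u=7 | in + | out − | prev ⊥ | push {}

Converged values:
  [0] +
  [1] 0
  [2] +
  [3] +
  [4] +
  [5] 0
  [6] ⊤
  [7] −

⊤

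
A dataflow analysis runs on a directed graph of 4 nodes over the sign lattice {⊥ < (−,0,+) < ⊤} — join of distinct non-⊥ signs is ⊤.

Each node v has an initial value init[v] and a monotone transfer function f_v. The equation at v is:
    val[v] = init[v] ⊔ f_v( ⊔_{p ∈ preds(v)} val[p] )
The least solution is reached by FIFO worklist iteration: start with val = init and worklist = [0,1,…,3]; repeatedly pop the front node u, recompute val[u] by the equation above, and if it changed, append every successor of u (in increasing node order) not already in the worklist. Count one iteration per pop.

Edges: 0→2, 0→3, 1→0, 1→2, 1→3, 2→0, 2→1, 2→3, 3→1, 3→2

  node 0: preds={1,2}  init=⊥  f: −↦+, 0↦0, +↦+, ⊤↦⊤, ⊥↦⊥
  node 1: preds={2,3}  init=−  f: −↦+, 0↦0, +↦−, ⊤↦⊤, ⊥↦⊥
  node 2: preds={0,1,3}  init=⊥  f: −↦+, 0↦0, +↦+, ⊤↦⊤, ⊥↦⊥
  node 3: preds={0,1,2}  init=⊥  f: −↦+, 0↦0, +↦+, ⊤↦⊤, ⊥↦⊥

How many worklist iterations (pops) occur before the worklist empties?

Worklist (9 pops):
  #1 pop 0: in=− → + (was ⊥); enqueue []
  #2 pop 1: in=⊥ → − (no change)
  #3 pop 2: in=⊤ → ⊤ (was ⊥); enqueue [0,1]
  #4 pop 3: in=⊤ → ⊤ (was ⊥); enqueue [2]
  #5 pop 0: in=⊤ → ⊤ (was +); enqueue [3]
  #6 pop 1: in=⊤ → ⊤ (was −); enqueue [0]
  #7 pop 2: in=⊤ → ⊤ (no change)
  #8 pop 3: in=⊤ → ⊤ (no change)
  #9 pop 0: in=⊤ → ⊤ (no change)

Fixpoint:
  val[0] = ⊤
  val[1] = ⊤
  val[2] = ⊤
  val[3] = ⊤

9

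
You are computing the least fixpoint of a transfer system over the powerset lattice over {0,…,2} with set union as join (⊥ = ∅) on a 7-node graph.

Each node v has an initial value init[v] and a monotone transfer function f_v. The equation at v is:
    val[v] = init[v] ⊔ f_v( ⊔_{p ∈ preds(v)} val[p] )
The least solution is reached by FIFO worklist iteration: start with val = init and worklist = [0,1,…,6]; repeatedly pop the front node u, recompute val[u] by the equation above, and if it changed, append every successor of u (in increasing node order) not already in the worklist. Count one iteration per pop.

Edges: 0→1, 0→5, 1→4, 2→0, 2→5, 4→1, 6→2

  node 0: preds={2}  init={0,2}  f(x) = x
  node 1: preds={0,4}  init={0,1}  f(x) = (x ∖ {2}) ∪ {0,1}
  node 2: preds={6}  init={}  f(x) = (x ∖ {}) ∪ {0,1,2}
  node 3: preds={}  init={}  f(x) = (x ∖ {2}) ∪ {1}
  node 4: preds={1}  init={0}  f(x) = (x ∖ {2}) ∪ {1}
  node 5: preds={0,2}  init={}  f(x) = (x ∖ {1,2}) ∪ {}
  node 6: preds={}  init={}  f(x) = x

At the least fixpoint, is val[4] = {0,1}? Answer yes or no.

yes

Iteration log — 10 steps:
  step 1. node 0  ⊔preds={}  new={0,2}  stable
  step 2. node 1  ⊔preds={0,2}  new={0,1}  stable
  step 3. node 2  ⊔preds={}  new={0,1,2}  old={}  +wl: 0
  step 4. node 3  ⊔preds={}  new={1}  old={}  +wl: 
  step 5. node 4  ⊔preds={0,1}  new={0,1}  old={0}  +wl: 1
  step 6. node 5  ⊔preds={0,1,2}  new={0}  old={}  +wl: 
  step 7. node 6  ⊔preds={}  new={}  stable
  step 8. node 0  ⊔preds={0,1,2}  new={0,1,2}  old={0,2}  +wl: 5
  step 9. node 1  ⊔preds={0,1,2}  new={0,1}  stable
  step 10. node 5  ⊔preds={0,1,2}  new={0}  stable

Least fixpoint reached:
  node 0: {0,1,2}
  node 1: {0,1}
  node 2: {0,1,2}
  node 3: {1}
  node 4: {0,1}
  node 5: {0}
  node 6: {}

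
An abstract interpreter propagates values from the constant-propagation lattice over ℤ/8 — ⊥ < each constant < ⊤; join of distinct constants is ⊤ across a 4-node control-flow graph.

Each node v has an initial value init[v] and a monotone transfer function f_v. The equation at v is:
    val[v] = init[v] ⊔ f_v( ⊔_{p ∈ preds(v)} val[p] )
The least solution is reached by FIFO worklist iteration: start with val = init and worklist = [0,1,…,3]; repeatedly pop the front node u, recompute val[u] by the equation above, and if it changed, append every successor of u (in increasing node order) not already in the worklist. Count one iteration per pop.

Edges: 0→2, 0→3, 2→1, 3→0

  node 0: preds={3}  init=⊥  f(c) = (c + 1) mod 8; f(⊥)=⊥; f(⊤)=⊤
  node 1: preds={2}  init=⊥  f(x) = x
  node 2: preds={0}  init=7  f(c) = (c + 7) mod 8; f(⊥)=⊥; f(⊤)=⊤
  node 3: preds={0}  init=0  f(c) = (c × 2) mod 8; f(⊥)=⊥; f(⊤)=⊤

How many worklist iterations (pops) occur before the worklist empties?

8

Trace (8 dequeues):
  [1] u=0 | in 0 | out 1 | prev ⊥ | push {}
  [2] u=1 | in 7 | out 7 | prev ⊥ | push {}
  [3] u=2 | in 1 | out ⊤ | prev 7 | push {1}
  [4] u=3 | in 1 | out ⊤ | prev 0 | push {0}
  [5] u=1 | in ⊤ | out ⊤ | prev 7 | push {}
  [6] u=0 | in ⊤ | out ⊤ | prev 1 | push {2,3}
  [7] u=2 | in ⊤ | out ⊤ | ==
  [8] u=3 | in ⊤ | out ⊤ | ==

Converged values:
  [0] ⊤
  [1] ⊤
  [2] ⊤
  [3] ⊤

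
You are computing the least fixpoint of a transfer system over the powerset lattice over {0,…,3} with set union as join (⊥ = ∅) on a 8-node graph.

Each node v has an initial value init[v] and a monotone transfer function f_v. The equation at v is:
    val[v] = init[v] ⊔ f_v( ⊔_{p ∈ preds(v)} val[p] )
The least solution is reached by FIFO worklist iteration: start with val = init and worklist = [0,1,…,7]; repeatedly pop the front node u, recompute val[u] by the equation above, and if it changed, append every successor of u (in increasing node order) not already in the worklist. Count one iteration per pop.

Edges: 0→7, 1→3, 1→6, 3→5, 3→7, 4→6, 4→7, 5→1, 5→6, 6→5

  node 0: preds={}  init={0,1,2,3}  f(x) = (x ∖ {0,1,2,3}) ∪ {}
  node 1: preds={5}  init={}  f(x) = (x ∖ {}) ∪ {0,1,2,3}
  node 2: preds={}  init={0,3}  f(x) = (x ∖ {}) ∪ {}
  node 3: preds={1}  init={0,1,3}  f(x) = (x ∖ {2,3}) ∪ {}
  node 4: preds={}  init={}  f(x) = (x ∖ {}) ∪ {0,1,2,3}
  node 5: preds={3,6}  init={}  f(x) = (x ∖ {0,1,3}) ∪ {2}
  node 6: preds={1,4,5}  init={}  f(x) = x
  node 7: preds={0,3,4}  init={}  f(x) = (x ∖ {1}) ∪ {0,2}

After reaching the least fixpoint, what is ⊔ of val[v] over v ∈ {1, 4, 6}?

Iteration log — 10 steps:
  step 1. node 0  ⊔preds={}  new={0,1,2,3}  stable
  step 2. node 1  ⊔preds={}  new={0,1,2,3}  old={}  +wl: 
  step 3. node 2  ⊔preds={}  new={0,3}  stable
  step 4. node 3  ⊔preds={0,1,2,3}  new={0,1,3}  stable
  step 5. node 4  ⊔preds={}  new={0,1,2,3}  old={}  +wl: 
  step 6. node 5  ⊔preds={0,1,3}  new={2}  old={}  +wl: 1
  step 7. node 6  ⊔preds={0,1,2,3}  new={0,1,2,3}  old={}  +wl: 5
  step 8. node 7  ⊔preds={0,1,2,3}  new={0,2,3}  old={}  +wl: 
  step 9. node 1  ⊔preds={2}  new={0,1,2,3}  stable
  step 10. node 5  ⊔preds={0,1,2,3}  new={2}  stable

Least fixpoint reached:
  node 0: {0,1,2,3}
  node 1: {0,1,2,3}
  node 2: {0,3}
  node 3: {0,1,3}
  node 4: {0,1,2,3}
  node 5: {2}
  node 6: {0,1,2,3}
  node 7: {0,2,3}

{0,1,2,3}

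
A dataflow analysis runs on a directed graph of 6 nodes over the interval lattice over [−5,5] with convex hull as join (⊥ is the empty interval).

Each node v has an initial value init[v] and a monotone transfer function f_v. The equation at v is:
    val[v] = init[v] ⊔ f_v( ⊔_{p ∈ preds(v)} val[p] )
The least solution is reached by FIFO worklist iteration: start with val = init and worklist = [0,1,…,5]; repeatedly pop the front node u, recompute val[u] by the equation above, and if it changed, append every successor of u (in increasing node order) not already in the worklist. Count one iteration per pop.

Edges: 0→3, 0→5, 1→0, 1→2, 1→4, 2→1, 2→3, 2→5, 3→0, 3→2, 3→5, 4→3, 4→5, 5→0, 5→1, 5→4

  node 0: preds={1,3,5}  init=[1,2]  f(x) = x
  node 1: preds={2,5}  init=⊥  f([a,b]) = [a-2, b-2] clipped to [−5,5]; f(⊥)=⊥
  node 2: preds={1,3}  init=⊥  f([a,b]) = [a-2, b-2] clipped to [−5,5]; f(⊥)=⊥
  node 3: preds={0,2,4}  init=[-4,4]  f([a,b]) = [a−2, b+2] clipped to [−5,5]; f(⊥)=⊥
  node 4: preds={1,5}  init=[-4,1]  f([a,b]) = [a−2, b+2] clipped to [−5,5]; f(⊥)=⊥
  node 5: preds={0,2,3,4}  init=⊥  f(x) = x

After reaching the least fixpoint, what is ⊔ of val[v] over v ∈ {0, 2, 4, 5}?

[-5,5]

Iteration log — 13 steps:
  step 1. node 0  ⊔preds=[-4,4]  new=[-4,4]  old=[1,2]  +wl: 
  step 2. node 1  ⊔preds=⊥  new=⊥  stable
  step 3. node 2  ⊔preds=[-4,4]  new=[-5,2]  old=⊥  +wl: 1
  step 4. node 3  ⊔preds=[-5,4]  new=[-5,5]  old=[-4,4]  +wl: 0,2
  step 5. node 4  ⊔preds=⊥  new=[-4,1]  stable
  step 6. node 5  ⊔preds=[-5,5]  new=[-5,5]  old=⊥  +wl: 4
  step 7. node 1  ⊔preds=[-5,5]  new=[-5,3]  old=⊥  +wl: 
  step 8. node 0  ⊔preds=[-5,5]  new=[-5,5]  old=[-4,4]  +wl: 3,5
  step 9. node 2  ⊔preds=[-5,5]  new=[-5,3]  old=[-5,2]  +wl: 1
  step 10. node 4  ⊔preds=[-5,5]  new=[-5,5]  old=[-4,1]  +wl: 
  step 11. node 3  ⊔preds=[-5,5]  new=[-5,5]  stable
  step 12. node 5  ⊔preds=[-5,5]  new=[-5,5]  stable
  step 13. node 1  ⊔preds=[-5,5]  new=[-5,3]  stable

Least fixpoint reached:
  node 0: [-5,5]
  node 1: [-5,3]
  node 2: [-5,3]
  node 3: [-5,5]
  node 4: [-5,5]
  node 5: [-5,5]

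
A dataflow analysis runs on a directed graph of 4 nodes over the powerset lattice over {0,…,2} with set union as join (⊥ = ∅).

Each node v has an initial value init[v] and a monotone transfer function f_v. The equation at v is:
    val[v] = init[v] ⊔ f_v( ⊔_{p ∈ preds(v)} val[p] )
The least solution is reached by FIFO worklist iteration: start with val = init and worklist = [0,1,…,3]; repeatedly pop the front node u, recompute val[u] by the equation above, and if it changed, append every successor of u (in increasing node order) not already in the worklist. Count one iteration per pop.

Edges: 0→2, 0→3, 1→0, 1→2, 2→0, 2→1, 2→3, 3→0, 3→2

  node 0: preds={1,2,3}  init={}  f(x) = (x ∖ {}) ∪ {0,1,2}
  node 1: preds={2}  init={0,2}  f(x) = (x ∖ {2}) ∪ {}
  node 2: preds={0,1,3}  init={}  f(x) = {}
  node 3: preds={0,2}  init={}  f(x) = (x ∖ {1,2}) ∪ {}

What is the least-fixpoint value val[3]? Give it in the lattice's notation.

{0}

Worklist (6 pops):
  #1 pop 0: in={0,2} → {0,1,2} (was {}); enqueue []
  #2 pop 1: in={} → {0,2} (no change)
  #3 pop 2: in={0,1,2} → {} (no change)
  #4 pop 3: in={0,1,2} → {0} (was {}); enqueue [0,2]
  #5 pop 0: in={0,2} → {0,1,2} (no change)
  #6 pop 2: in={0,1,2} → {} (no change)

Fixpoint:
  val[0] = {0,1,2}
  val[1] = {0,2}
  val[2] = {}
  val[3] = {0}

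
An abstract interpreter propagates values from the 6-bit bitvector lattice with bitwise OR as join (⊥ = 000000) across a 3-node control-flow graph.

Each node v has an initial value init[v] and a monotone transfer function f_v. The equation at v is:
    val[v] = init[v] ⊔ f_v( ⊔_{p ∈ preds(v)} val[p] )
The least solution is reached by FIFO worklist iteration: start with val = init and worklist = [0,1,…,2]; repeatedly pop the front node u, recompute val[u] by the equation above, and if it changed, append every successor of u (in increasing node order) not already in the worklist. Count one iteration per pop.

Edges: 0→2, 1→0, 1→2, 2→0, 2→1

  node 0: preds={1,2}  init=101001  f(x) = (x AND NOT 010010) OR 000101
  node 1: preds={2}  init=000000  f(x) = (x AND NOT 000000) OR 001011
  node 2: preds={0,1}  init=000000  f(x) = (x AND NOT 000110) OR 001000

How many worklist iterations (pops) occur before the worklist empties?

Worklist (7 pops):
  #1 pop 0: in=000000 → 101101 (was 101001); enqueue []
  #2 pop 1: in=000000 → 001011 (was 000000); enqueue [0]
  #3 pop 2: in=101111 → 101001 (was 000000); enqueue [1]
  #4 pop 0: in=101011 → 101101 (no change)
  #5 pop 1: in=101001 → 101011 (was 001011); enqueue [0,2]
  #6 pop 0: in=101011 → 101101 (no change)
  #7 pop 2: in=101111 → 101001 (no change)

Fixpoint:
  val[0] = 101101
  val[1] = 101011
  val[2] = 101001

7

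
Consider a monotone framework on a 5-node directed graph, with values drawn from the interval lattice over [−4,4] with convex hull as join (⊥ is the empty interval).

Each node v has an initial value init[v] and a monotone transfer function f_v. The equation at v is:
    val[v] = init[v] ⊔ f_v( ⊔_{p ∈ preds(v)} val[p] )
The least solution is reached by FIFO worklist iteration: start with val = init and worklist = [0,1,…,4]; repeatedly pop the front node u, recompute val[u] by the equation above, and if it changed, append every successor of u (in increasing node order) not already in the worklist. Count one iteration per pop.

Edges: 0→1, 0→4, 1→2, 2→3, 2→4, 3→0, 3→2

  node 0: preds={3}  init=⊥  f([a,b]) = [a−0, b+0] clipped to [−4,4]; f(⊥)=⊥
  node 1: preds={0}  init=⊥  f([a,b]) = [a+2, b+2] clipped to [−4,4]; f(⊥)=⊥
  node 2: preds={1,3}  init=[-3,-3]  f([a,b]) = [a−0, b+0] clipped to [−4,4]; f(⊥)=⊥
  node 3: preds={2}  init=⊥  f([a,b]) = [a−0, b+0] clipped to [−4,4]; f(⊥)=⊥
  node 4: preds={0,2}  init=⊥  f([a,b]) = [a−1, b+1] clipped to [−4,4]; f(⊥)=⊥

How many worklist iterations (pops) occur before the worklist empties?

37

Trace (37 dequeues):
  [1] u=0 | in ⊥ | out ⊥ | ==
  [2] u=1 | in ⊥ | out ⊥ | ==
  [3] u=2 | in ⊥ | out [-3,-3] | ==
  [4] u=3 | in [-3,-3] | out [-3,-3] | prev ⊥ | push {0,2}
  [5] u=4 | in [-3,-3] | out [-4,-2] | prev ⊥ | push {}
  [6] u=0 | in [-3,-3] | out [-3,-3] | prev ⊥ | push {1,4}
  [7] u=2 | in [-3,-3] | out [-3,-3] | ==
  [8] u=1 | in [-3,-3] | out [-1,-1] | prev ⊥ | push {2}
  [9] u=4 | in [-3,-3] | out [-4,-2] | ==
  [10] u=2 | in [-3,-1] | out [-3,-1] | prev [-3,-3] | push {3,4}
  [11] u=3 | in [-3,-1] | out [-3,-1] | prev [-3,-3] | push {0,2}
  [12] u=4 | in [-3,-1] | out [-4,0] | prev [-4,-2] | push {}
  [13] u=0 | in [-3,-1] | out [-3,-1] | prev [-3,-3] | push {1,4}
  [14] u=2 | in [-3,-1] | out [-3,-1] | ==
  [15] u=1 | in [-3,-1] | out [-1,1] | prev [-1,-1] | push {2}
  [16] u=4 | in [-3,-1] | out [-4,0] | ==
  [17] u=2 | in [-3,1] | out [-3,1] | prev [-3,-1] | push {3,4}
  [18] u=3 | in [-3,1] | out [-3,1] | prev [-3,-1] | push {0,2}
  [19] u=4 | in [-3,1] | out [-4,2] | prev [-4,0] | push {}
  [20] u=0 | in [-3,1] | out [-3,1] | prev [-3,-1] | push {1,4}
  [21] u=2 | in [-3,1] | out [-3,1] | ==
  [22] u=1 | in [-3,1] | out [-1,3] | prev [-1,1] | push {2}
  [23] u=4 | in [-3,1] | out [-4,2] | ==
  [24] u=2 | in [-3,3] | out [-3,3] | prev [-3,1] | push {3,4}
  [25] u=3 | in [-3,3] | out [-3,3] | prev [-3,1] | push {0,2}
  [26] u=4 | in [-3,3] | out [-4,4] | prev [-4,2] | push {}
  [27] u=0 | in [-3,3] | out [-3,3] | prev [-3,1] | push {1,4}
  [28] u=2 | in [-3,3] | out [-3,3] | ==
  [29] u=1 | in [-3,3] | out [-1,4] | prev [-1,3] | push {2}
  [30] u=4 | in [-3,3] | out [-4,4] | ==
  [31] u=2 | in [-3,4] | out [-3,4] | prev [-3,3] | push {3,4}
  [32] u=3 | in [-3,4] | out [-3,4] | prev [-3,3] | push {0,2}
  [33] u=4 | in [-3,4] | out [-4,4] | ==
  [34] u=0 | in [-3,4] | out [-3,4] | prev [-3,3] | push {1,4}
  [35] u=2 | in [-3,4] | out [-3,4] | ==
  [36] u=1 | in [-3,4] | out [-1,4] | ==
  [37] u=4 | in [-3,4] | out [-4,4] | ==

Converged values:
  [0] [-3,4]
  [1] [-1,4]
  [2] [-3,4]
  [3] [-3,4]
  [4] [-4,4]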